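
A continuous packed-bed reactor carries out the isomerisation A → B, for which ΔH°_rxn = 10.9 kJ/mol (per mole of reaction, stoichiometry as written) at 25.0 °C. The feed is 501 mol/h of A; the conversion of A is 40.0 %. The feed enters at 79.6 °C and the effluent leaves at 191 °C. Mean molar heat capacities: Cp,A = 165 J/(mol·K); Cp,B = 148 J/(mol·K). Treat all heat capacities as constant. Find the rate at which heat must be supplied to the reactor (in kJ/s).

Q_in = 3.01 kJ/s

Extent of reaction ξ = 0.400 × 501 = 200.4 mol/h
Reaction term: ξ·ΔH°_rxn = 200.4 × 10.9 = 2184.4 kJ/h
Sensible, feed 79.6→25 °C: -4513.5 kJ/h
Outlet flows (mol/h): A 300.6, B 200.4
Sensible, products 25→191 °C: 13157 kJ/h
Q = ΔH = 10828 kJ/h = 3.0077 kW
Heat supplied = 3.0077 kJ/s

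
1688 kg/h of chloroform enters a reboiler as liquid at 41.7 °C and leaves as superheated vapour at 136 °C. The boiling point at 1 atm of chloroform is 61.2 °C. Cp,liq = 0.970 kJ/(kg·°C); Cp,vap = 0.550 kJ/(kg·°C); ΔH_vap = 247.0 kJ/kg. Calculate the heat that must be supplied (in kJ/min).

Q = 8640 kJ/min

liquid 41.7→61.2 °C: 18.915 kJ/kg
vaporisation at 61.2 °C: 247 kJ/kg
vapour 61.2→136 °C: 41.14 kJ/kg
Δh = 18.915 + 247 + 41.14 = 307.06 kJ/kg
Q = ṁ·Δh = 1688 kg/h × 307.06 kJ/kg = 518310 kJ/h
|Q| = 143.97 kW = 8638.5 kJ/min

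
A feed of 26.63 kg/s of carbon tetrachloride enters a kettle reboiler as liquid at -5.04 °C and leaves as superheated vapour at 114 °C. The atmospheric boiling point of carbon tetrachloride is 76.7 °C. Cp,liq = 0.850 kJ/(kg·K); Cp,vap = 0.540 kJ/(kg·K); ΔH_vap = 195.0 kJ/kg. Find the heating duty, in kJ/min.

liquid -5.04→76.7 °C: 69.479 kJ/kg
vaporisation at 76.7 °C: 195 kJ/kg
vapour 76.7→114 °C: 20.142 kJ/kg
Δh = 69.479 + 195 + 20.142 = 284.62 kJ/kg
Q = ṁ·Δh = 26.63 kg/s × 284.62 kJ/kg = 7579.5 kJ/s
|Q| = 7579.5 kW = 454770 kJ/min

Q = 455000 kJ/min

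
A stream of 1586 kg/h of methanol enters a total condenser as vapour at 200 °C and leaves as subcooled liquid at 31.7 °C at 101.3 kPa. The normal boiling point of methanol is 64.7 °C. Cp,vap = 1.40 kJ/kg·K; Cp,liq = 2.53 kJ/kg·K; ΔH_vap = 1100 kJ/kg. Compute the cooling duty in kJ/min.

vapour 200→64.7 °C: -189.42 kJ/kg
condensation at 64.7 °C: -1100 kJ/kg
liquid 64.7→31.7 °C: -83.49 kJ/kg
Δh = -189.42 + -1100 + -83.49 = -1372.9 kJ/kg
Q = ṁ·Δh = 1586 kg/h × -1372.9 kJ/kg = -2.1774e+06 kJ/h
|Q| = 604.84 kW = 36291 kJ/min

Q_c = 36300 kJ/min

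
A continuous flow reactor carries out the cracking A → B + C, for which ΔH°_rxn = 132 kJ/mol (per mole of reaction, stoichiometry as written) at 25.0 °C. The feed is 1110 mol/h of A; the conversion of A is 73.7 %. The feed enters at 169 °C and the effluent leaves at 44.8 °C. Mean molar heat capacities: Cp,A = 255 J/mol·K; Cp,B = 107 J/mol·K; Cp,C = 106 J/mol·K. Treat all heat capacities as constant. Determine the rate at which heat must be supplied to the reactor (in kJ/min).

Extent of reaction ξ = 0.737 × 1110 = 818.07 mol/h
Reaction term: ξ·ΔH°_rxn = 818.07 × 132 = 107990 kJ/h
Sensible, feed 169→25 °C: -40759 kJ/h
Outlet flows (mol/h): A 291.93, B 818.07, C 818.07
Sensible, products 25→44.8 °C: 4924.1 kJ/h
Q = ΔH = 72150 kJ/h = 20.042 kW
Heat supplied = 1202.5 kJ/min

Q_in = 1200 kJ/min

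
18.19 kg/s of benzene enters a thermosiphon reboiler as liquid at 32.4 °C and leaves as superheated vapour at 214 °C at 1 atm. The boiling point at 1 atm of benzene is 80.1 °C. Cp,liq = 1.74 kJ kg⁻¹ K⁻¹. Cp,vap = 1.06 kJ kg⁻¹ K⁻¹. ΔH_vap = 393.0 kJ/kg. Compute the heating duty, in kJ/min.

Q = 674000 kJ/min

liquid 32.4→80.1 °C: 82.998 kJ/kg
vaporisation at 80.1 °C: 393 kJ/kg
vapour 80.1→214 °C: 141.93 kJ/kg
Δh = 82.998 + 393 + 141.93 = 617.93 kJ/kg
Q = ṁ·Δh = 18.19 kg/s × 617.93 kJ/kg = 11240 kJ/s
|Q| = 11240 kW = 674410 kJ/min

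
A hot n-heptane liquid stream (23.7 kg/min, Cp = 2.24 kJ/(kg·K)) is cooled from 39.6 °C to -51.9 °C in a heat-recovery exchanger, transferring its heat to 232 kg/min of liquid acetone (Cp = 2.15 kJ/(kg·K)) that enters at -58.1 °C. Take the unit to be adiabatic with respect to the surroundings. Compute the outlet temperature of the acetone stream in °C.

T_c,out = -48.4 °C

Heat released by hot stream: Q = 23.7 × 2.24 × (39.6 − -51.9) = 4857.6 kJ/min
Energy balance on cold side (adiabatic exchanger): Q = ṁ_c·Cp_c·(T_c,out − T_c,in)
T_c,out = -58.1 + 4857.6/(232 × 2.15) = -48.362 °C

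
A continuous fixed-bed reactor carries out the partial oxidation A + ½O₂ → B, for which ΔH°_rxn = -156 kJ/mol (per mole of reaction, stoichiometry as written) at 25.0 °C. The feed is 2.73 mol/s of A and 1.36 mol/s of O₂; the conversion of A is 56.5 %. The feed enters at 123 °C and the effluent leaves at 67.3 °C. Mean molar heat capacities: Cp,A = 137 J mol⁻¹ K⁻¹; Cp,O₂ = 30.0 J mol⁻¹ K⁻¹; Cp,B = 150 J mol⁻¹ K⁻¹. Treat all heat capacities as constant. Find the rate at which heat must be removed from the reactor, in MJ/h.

Extent of reaction ξ = 0.565 × 2.73 = 1.5424 mol/s
Reaction term: ξ·ΔH°_rxn = 1.5424 × -156 = -240.62 kJ/s
Sensible, feed 123→25 °C: -40.651 kJ/s
Outlet flows (mol/s): A 1.1876, O₂ 0.58878, B 1.5424
Sensible, products 25→67.3 °C: 17.416 kJ/s
Q = ΔH = -263.86 kJ/s = -263.86 kW
Heat removed = 949.89 MJ/h

Q_out = 950 MJ/h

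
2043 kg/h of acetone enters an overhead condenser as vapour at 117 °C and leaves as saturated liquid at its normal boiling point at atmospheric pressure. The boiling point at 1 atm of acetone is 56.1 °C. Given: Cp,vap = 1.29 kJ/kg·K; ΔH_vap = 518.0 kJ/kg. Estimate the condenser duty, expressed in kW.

vapour 117→56.1 °C: -78.561 kJ/kg
condensation at 56.1 °C: -518 kJ/kg
Δh = -78.561 + -518 = -596.56 kJ/kg
Q = ṁ·Δh = 2043 kg/h × -596.56 kJ/kg = -1.2188e+06 kJ/h
|Q| = 338.55 kW

Q_c = 339 kW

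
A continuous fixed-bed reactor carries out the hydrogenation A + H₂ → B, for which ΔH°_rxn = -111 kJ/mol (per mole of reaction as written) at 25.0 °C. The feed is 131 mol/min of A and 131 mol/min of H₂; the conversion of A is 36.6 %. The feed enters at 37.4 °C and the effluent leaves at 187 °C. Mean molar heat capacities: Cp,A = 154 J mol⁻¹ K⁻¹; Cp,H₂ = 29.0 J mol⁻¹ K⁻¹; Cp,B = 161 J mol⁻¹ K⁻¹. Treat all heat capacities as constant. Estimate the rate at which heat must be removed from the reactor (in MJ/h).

Extent of reaction ξ = 0.366 × 131 = 47.946 mol/min
Reaction term: ξ·ΔH°_rxn = 47.946 × -111 = -5322 kJ/min
Sensible, feed 37.4→25 °C: -297.27 kJ/min
Outlet flows (mol/min): A 83.054, H₂ 83.054, B 47.946
Sensible, products 25→187 °C: 3712.7 kJ/min
Q = ΔH = -1906.5 kJ/min = -31.775 kW
Heat removed = 114.39 MJ/h

Q_out = 114 MJ/h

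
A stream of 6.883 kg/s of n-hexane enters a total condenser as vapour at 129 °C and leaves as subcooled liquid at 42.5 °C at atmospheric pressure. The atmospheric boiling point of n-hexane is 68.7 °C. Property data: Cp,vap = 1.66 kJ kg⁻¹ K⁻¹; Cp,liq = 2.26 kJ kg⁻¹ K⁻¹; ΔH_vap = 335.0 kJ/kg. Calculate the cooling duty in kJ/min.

Q_c = 204000 kJ/min

vapour 129→68.7 °C: -100.1 kJ/kg
condensation at 68.7 °C: -335 kJ/kg
liquid 68.7→42.5 °C: -59.212 kJ/kg
Δh = -100.1 + -335 + -59.212 = -494.31 kJ/kg
Q = ṁ·Δh = 6.883 kg/s × -494.31 kJ/kg = -3402.3 kJ/s
|Q| = 3402.3 kW = 204140 kJ/min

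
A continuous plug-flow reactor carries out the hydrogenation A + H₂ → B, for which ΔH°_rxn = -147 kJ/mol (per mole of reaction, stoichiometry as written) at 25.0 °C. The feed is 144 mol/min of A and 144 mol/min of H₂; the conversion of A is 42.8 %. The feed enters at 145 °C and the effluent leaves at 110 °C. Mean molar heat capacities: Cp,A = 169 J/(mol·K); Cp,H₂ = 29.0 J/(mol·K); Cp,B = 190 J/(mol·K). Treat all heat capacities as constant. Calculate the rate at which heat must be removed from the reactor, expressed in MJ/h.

Q_out = 606 MJ/h

Extent of reaction ξ = 0.428 × 144 = 61.632 mol/min
Reaction term: ξ·ΔH°_rxn = 61.632 × -147 = -9059.9 kJ/min
Sensible, feed 145→25 °C: -3421.4 kJ/min
Outlet flows (mol/min): A 82.368, H₂ 82.368, B 61.632
Sensible, products 25→110 °C: 2381.6 kJ/min
Q = ΔH = -10100 kJ/min = -168.33 kW
Heat removed = 605.98 MJ/h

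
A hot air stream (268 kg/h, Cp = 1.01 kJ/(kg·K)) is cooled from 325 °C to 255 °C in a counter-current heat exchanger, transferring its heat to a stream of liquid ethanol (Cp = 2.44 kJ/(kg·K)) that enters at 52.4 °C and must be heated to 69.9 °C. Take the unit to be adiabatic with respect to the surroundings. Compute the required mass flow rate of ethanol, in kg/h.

ṁ_c = 444 kg/h

Heat released by hot stream: Q = 268 × 1.01 × (325 − 255) = 18948 kJ/h
Energy balance on cold side (adiabatic exchanger): Q = ṁ_c·Cp_c·(T_c,out − T_c,in)
ṁ_c = 18948 / [2.44 × (69.9 − 52.4)] = 443.74 kg/h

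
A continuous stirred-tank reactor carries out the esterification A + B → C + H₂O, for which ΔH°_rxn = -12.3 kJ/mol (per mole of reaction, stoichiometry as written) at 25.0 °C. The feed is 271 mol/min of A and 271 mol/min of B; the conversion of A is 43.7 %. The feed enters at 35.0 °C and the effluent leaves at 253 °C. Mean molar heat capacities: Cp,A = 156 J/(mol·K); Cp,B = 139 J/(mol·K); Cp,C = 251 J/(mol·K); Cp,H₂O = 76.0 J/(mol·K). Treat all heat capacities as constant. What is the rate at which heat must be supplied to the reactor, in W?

Extent of reaction ξ = 0.437 × 271 = 118.43 mol/min
Reaction term: ξ·ΔH°_rxn = 118.43 × -12.3 = -1456.7 kJ/min
Sensible, feed 35.0→25 °C: -799.45 kJ/min
Outlet flows (mol/min): A 152.57, B 152.57, C 118.43, H₂O 118.43
Sensible, products 25→253 °C: 19092 kJ/min
Q = ΔH = 16835 kJ/min = 280.59 kW
Heat supplied = 280590 W

Q_in = 281000 W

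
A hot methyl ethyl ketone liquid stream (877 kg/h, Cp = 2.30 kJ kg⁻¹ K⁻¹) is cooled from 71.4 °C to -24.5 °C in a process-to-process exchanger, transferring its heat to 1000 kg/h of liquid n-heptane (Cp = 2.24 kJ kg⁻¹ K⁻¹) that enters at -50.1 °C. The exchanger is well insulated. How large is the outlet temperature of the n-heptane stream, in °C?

T_c,out = 36.3 °C

Heat released by hot stream: Q = 877 × 2.30 × (71.4 − -24.5) = 193440 kJ/h
Energy balance on cold side (adiabatic exchanger): Q = ṁ_c·Cp_c·(T_c,out − T_c,in)
T_c,out = -50.1 + 193440/(1000 × 2.24) = 36.257 °C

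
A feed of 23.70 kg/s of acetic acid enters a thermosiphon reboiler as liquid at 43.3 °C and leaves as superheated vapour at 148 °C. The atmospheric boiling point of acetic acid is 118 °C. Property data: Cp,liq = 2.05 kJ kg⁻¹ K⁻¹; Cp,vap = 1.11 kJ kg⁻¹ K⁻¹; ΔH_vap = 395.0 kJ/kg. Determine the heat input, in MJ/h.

Q = 49600 MJ/h

liquid 43.3→118 °C: 153.13 kJ/kg
vaporisation at 118 °C: 395 kJ/kg
vapour 118→148 °C: 33.3 kJ/kg
Δh = 153.13 + 395 + 33.3 = 581.43 kJ/kg
Q = ṁ·Δh = 23.70 kg/s × 581.43 kJ/kg = 13780 kJ/s
|Q| = 13780 kW = 49608 MJ/h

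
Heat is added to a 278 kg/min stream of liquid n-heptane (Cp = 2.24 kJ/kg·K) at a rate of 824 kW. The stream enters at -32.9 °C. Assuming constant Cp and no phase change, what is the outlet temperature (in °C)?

Q = 824 kW = 49440 kJ/min
ΔT = Q/(ṁ·Cp) = 49440/(278×2.24) = 79.394 K
T_out = -32.9 + 79.394 = 46.494 °C

T_out = 46.5 °C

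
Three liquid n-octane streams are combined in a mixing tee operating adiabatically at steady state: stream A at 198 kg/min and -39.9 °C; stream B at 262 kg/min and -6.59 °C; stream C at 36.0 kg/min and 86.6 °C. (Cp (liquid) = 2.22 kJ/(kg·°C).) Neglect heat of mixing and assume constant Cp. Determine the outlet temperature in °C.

Energy balance with Q = 0: Σ ṁᵢCp,ᵢ(T_out − Tᵢ) = 0
T_out = Σ ṁᵢCp,ᵢTᵢ / Σ ṁᵢCp,ᵢ
      = -14450 / 1101.1 = -13.123 °C

T_out = -13.1 °C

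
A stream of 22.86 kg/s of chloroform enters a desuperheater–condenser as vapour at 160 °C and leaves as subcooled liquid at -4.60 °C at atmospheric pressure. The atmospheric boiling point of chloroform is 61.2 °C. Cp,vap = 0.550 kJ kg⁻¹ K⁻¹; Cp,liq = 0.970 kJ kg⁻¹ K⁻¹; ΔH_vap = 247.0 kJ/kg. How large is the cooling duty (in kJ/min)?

Q_c = 501000 kJ/min

vapour 160→61.2 °C: -54.34 kJ/kg
condensation at 61.2 °C: -247 kJ/kg
liquid 61.2→-4.60 °C: -63.826 kJ/kg
Δh = -54.34 + -247 + -63.826 = -365.17 kJ/kg
Q = ṁ·Δh = 22.86 kg/s × -365.17 kJ/kg = -8347.7 kJ/s
|Q| = 8347.7 kW = 500860 kJ/min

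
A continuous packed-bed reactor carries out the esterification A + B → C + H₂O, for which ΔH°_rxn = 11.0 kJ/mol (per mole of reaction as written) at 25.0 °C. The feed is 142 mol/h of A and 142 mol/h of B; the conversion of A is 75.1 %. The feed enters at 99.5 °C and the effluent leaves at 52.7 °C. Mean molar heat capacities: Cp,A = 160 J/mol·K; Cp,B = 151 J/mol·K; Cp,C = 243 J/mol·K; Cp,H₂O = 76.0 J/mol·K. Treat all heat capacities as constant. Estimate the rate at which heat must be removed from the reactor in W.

Q_out = 242 W

Extent of reaction ξ = 0.751 × 142 = 106.64 mol/h
Reaction term: ξ·ΔH°_rxn = 106.64 × 11.0 = 1173.1 kJ/h
Sensible, feed 99.5→25 °C: -3290.1 kJ/h
Outlet flows (mol/h): A 35.358, B 35.358, C 106.64, H₂O 106.64
Sensible, products 25→52.7 °C: 1246.9 kJ/h
Q = ΔH = -870.09 kJ/h = -0.24169 kW
Heat removed = 241.69 W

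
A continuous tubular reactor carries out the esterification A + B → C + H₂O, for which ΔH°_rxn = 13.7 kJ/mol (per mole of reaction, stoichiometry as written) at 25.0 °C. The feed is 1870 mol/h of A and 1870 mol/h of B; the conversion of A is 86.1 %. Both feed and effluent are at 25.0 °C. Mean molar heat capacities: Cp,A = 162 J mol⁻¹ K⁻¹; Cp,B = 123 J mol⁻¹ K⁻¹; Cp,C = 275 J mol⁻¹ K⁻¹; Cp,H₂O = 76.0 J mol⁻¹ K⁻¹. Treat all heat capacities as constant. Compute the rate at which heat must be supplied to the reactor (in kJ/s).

Q_in = 6.13 kJ/s

Extent of reaction ξ = 0.861 × 1870 = 1610.1 mol/h
Reaction term: ξ·ΔH°_rxn = 1610.1 × 13.7 = 22058 kJ/h
Q = ΔH = 22058 kJ/h = 6.1272 kW
Heat supplied = 6.1272 kJ/s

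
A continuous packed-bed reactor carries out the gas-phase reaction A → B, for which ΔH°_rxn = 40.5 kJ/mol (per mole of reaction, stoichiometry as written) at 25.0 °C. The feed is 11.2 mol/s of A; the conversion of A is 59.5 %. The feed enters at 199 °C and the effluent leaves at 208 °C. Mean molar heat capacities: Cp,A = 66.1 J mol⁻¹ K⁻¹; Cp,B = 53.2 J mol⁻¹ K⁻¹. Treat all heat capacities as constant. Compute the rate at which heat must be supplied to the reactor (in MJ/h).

Extent of reaction ξ = 0.595 × 11.2 = 6.664 mol/s
Reaction term: ξ·ΔH°_rxn = 6.664 × 40.5 = 269.89 kJ/s
Sensible, feed 199→25 °C: -128.82 kJ/s
Outlet flows (mol/s): A 4.536, B 6.664
Sensible, products 25→208 °C: 119.75 kJ/s
Q = ΔH = 260.82 kJ/s = 260.82 kW
Heat supplied = 938.96 MJ/h

Q_in = 939 MJ/h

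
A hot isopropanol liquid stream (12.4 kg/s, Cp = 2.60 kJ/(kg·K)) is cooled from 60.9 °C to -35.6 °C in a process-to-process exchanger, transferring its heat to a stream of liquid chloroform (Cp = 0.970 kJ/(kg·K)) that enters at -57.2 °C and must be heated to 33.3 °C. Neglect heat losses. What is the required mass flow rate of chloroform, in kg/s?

Heat released by hot stream: Q = 12.4 × 2.60 × (60.9 − -35.6) = 3111.2 kJ/s
Energy balance on cold side (adiabatic exchanger): Q = ṁ_c·Cp_c·(T_c,out − T_c,in)
ṁ_c = 3111.2 / [0.970 × (33.3 − -57.2)] = 35.441 kg/s

ṁ_c = 35.4 kg/s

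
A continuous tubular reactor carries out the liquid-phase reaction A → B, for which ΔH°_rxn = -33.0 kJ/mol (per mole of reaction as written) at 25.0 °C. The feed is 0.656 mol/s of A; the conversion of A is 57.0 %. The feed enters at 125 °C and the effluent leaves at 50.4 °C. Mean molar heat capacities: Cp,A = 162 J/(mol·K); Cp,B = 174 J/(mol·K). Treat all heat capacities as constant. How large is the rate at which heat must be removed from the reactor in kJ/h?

Extent of reaction ξ = 0.570 × 0.656 = 0.37392 mol/s
Reaction term: ξ·ΔH°_rxn = 0.37392 × -33.0 = -12.339 kJ/s
Sensible, feed 125→25 °C: -10.627 kJ/s
Outlet flows (mol/s): A 0.28208, B 0.37392
Sensible, products 25→50.4 °C: 2.8133 kJ/s
Q = ΔH = -20.153 kJ/s = -20.153 kW
Heat removed = 72552 kJ/h

Q_out = 72600 kJ/h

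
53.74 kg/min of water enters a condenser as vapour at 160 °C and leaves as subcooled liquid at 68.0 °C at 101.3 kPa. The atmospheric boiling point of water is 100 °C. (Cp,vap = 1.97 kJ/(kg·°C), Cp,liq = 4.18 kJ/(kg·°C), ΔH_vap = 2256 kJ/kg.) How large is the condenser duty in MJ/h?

Q_c = 8090 MJ/h

vapour 160→100 °C: -118.2 kJ/kg
condensation at 100 °C: -2256 kJ/kg
liquid 100→68.0 °C: -133.76 kJ/kg
Δh = -118.2 + -2256 + -133.76 = -2508 kJ/kg
Q = ṁ·Δh = 53.74 kg/min × -2508 kJ/kg = -134780 kJ/min
|Q| = 2246.3 kW = 8086.7 MJ/h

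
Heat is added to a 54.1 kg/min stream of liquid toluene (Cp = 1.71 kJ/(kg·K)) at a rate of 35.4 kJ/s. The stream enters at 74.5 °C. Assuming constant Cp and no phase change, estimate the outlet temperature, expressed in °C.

Q = 35.4 kJ/s = 2124 kJ/min
ΔT = Q/(ṁ·Cp) = 2124/(54.1×1.71) = 22.959 K
T_out = 74.5 + 22.959 = 97.459 °C

T_out = 97.5 °C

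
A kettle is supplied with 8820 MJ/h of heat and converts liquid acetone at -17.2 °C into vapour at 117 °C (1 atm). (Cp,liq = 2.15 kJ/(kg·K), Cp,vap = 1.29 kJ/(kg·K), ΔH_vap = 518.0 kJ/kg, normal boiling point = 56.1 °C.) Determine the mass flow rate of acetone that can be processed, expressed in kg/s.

ṁ = 3.25 kg/s

Δh = 2.15×(56.1−-17.2) + 518.0 + 1.29×(117−56.1) = 754.16 kJ/kg
Q = 8820 MJ/h = 2450 kJ/s = 2450 kJ/s
ṁ = Q/Δh = 2450 / 754.16 = 3.2487 kg/s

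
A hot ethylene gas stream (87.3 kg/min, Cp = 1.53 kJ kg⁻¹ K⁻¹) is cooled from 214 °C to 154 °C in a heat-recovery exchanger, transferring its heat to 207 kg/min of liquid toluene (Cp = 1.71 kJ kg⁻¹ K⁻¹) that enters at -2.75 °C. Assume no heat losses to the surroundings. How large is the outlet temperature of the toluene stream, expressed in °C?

T_c,out = 19.9 °C

Heat released by hot stream: Q = 87.3 × 1.53 × (214 − 154) = 8014.1 kJ/min
Energy balance on cold side (adiabatic exchanger): Q = ṁ_c·Cp_c·(T_c,out − T_c,in)
T_c,out = -2.75 + 8014.1/(207 × 1.71) = 19.891 °C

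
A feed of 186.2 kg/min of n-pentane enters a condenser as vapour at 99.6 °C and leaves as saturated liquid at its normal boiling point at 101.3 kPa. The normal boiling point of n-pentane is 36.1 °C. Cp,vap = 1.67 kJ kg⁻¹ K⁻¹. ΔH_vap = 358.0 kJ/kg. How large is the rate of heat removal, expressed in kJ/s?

Q_c = 1440 kJ/s

vapour 99.6→36.1 °C: -106.04 kJ/kg
condensation at 36.1 °C: -358 kJ/kg
Δh = -106.04 + -358 = -464.04 kJ/kg
Q = ṁ·Δh = 186.2 kg/min × -464.04 kJ/kg = -86405 kJ/min
|Q| = 1440.1 kW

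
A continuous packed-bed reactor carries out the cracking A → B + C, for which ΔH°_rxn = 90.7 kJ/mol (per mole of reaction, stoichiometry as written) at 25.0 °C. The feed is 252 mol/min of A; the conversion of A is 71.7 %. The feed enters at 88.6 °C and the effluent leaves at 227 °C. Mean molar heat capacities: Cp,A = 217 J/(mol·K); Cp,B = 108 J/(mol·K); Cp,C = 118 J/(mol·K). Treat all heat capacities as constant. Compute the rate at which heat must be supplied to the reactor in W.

Q_in = 405000 W

Extent of reaction ξ = 0.717 × 252 = 180.68 mol/min
Reaction term: ξ·ΔH°_rxn = 180.68 × 90.7 = 16388 kJ/min
Sensible, feed 88.6→25 °C: -3477.9 kJ/min
Outlet flows (mol/min): A 71.316, B 180.68, C 180.68
Sensible, products 25→227 °C: 11375 kJ/min
Q = ΔH = 24285 kJ/min = 404.75 kW
Heat supplied = 404750 W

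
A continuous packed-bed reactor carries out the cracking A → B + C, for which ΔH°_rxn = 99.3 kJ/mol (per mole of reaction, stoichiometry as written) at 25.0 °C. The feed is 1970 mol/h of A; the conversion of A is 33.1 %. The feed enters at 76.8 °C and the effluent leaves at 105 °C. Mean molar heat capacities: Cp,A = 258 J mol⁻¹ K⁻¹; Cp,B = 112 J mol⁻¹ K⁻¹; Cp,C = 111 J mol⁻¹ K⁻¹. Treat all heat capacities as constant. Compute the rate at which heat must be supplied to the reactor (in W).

Extent of reaction ξ = 0.331 × 1970 = 652.07 mol/h
Reaction term: ξ·ΔH°_rxn = 652.07 × 99.3 = 64751 kJ/h
Sensible, feed 76.8→25 °C: -26328 kJ/h
Outlet flows (mol/h): A 1317.9, B 652.07, C 652.07
Sensible, products 25→105 °C: 38835 kJ/h
Q = ΔH = 77258 kJ/h = 21.46 kW
Heat supplied = 21460 W

Q_in = 21500 W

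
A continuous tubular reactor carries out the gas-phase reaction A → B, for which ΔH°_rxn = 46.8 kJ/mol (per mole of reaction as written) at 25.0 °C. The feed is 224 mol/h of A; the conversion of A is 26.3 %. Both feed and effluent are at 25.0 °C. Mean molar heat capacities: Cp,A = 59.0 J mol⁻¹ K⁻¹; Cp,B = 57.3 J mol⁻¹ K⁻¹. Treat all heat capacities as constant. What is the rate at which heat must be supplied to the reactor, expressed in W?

Q_in = 766 W

Extent of reaction ξ = 0.263 × 224 = 58.912 mol/h
Reaction term: ξ·ΔH°_rxn = 58.912 × 46.8 = 2757.1 kJ/h
Q = ΔH = 2757.1 kJ/h = 0.76586 kW
Heat supplied = 765.86 W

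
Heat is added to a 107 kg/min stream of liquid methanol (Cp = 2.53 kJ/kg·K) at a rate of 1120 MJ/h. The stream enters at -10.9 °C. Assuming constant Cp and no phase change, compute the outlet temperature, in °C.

Q = 1120 MJ/h = 18667 kJ/min
ΔT = Q/(ṁ·Cp) = 18667/(107×2.53) = 68.954 K
T_out = -10.9 + 68.954 = 58.054 °C

T_out = 58.1 °C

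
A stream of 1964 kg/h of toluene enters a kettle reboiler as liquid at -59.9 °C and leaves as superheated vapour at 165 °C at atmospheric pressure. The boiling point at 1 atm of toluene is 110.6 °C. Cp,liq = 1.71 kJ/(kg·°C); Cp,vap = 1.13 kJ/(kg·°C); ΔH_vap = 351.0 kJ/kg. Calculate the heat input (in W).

Q = 384000 W

liquid -59.9→110.6 °C: 291.56 kJ/kg
vaporisation at 110.6 °C: 351 kJ/kg
vapour 110.6→165 °C: 61.472 kJ/kg
Δh = 291.56 + 351 + 61.472 = 704.03 kJ/kg
Q = ṁ·Δh = 1964 kg/h × 704.03 kJ/kg = 1.3827e+06 kJ/h
|Q| = 384.09 kW = 384090 W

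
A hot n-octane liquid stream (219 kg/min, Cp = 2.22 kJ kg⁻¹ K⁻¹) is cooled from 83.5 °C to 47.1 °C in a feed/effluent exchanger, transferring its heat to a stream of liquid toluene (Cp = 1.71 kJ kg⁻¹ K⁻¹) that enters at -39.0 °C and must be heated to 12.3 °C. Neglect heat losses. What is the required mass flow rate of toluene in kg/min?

ṁ_c = 202 kg/min

Heat released by hot stream: Q = 219 × 2.22 × (83.5 − 47.1) = 17697 kJ/min
Energy balance on cold side (adiabatic exchanger): Q = ṁ_c·Cp_c·(T_c,out − T_c,in)
ṁ_c = 17697 / [1.71 × (12.3 − -39.0)] = 201.74 kg/min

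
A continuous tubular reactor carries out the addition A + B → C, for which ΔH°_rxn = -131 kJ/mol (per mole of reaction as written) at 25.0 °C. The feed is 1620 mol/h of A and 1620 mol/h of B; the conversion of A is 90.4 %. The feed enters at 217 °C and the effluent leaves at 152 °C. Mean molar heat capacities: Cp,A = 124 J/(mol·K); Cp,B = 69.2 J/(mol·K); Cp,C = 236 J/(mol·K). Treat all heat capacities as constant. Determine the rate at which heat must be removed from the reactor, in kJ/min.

Extent of reaction ξ = 0.904 × 1620 = 1464.5 mol/h
Reaction term: ξ·ΔH°_rxn = 1464.5 × -131 = -191850 kJ/h
Sensible, feed 217→25 °C: -60093 kJ/h
Outlet flows (mol/h): A 155.52, B 155.52, C 1464.5
Sensible, products 25→152 °C: 47709 kJ/h
Q = ΔH = -204230 kJ/h = -56.731 kW
Heat removed = 3403.8 kJ/min

Q_out = 3400 kJ/min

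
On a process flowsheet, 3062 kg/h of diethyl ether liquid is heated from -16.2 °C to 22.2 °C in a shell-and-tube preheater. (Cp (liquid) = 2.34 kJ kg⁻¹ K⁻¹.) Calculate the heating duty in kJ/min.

Q = 4590 kJ/min

Q = ṁ·Cp·ΔT = 3062 × 2.34 × (22.2 − -16.2) = 275140 kJ/h
Converting: 275140 / 3600 s = 76.428 kW
Heating duty = 4585.7 kJ/min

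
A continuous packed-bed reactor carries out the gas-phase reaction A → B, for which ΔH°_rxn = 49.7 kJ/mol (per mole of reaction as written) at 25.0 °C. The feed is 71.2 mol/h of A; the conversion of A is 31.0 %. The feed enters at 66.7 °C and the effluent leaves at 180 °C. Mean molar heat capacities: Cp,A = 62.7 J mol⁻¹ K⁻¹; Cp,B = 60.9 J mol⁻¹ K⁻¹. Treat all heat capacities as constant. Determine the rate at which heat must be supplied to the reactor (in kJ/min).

Extent of reaction ξ = 0.310 × 71.2 = 22.072 mol/h
Reaction term: ξ·ΔH°_rxn = 22.072 × 49.7 = 1097 kJ/h
Sensible, feed 66.7→25 °C: -186.16 kJ/h
Outlet flows (mol/h): A 49.128, B 22.072
Sensible, products 25→180 °C: 685.8 kJ/h
Q = ΔH = 1596.6 kJ/h = 0.44351 kW
Heat supplied = 26.61 kJ/min

Q_in = 26.6 kJ/min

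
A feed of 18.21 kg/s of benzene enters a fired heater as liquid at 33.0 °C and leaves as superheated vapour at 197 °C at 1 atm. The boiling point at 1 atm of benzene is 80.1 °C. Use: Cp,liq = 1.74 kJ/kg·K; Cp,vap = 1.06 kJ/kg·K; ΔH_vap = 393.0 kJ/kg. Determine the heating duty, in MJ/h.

liquid 33.0→80.1 °C: 81.954 kJ/kg
vaporisation at 80.1 °C: 393 kJ/kg
vapour 80.1→197 °C: 123.91 kJ/kg
Δh = 81.954 + 393 + 123.91 = 598.87 kJ/kg
Q = ṁ·Δh = 18.21 kg/s × 598.87 kJ/kg = 10905 kJ/s
|Q| = 10905 kW = 39259 MJ/h

Q = 39300 MJ/h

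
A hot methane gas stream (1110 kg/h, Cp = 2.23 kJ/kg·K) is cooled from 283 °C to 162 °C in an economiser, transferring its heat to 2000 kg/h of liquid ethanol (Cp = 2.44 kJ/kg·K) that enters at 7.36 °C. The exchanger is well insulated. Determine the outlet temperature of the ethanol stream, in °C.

T_c,out = 68.7 °C

Heat released by hot stream: Q = 1110 × 2.23 × (283 − 162) = 299510 kJ/h
Energy balance on cold side (adiabatic exchanger): Q = ṁ_c·Cp_c·(T_c,out − T_c,in)
T_c,out = 7.36 + 299510/(2000 × 2.44) = 68.735 °C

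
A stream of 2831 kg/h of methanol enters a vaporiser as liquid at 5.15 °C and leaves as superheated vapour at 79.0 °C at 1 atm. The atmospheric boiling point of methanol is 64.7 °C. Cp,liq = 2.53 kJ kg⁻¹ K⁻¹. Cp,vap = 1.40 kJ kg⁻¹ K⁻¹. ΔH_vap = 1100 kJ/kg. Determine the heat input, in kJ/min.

liquid 5.15→64.7 °C: 150.66 kJ/kg
vaporisation at 64.7 °C: 1100 kJ/kg
vapour 64.7→79.0 °C: 20.02 kJ/kg
Δh = 150.66 + 1100 + 20.02 = 1270.7 kJ/kg
Q = ṁ·Δh = 2831 kg/h × 1270.7 kJ/kg = 3.5973e+06 kJ/h
|Q| = 999.25 kW = 59955 kJ/min

Q = 60000 kJ/min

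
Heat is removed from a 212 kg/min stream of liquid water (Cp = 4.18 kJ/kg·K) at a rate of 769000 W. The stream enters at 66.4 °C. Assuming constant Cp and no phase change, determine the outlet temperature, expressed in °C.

T_out = 14.3 °C

Q = 769000 W = 46140 kJ/min
ΔT = Q/(ṁ·Cp) = 46140/(212×4.18) = 52.067 K
T_out = 66.4 − 52.067 = 14.333 °C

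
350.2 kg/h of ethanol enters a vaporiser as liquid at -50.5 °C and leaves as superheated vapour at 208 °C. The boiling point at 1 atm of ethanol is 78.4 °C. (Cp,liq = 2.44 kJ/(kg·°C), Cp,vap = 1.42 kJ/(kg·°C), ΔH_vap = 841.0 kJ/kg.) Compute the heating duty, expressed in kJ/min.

liquid -50.5→78.4 °C: 314.52 kJ/kg
vaporisation at 78.4 °C: 841 kJ/kg
vapour 78.4→208 °C: 184.03 kJ/kg
Δh = 314.52 + 841 + 184.03 = 1339.5 kJ/kg
Q = ṁ·Δh = 350.2 kg/h × 1339.5 kJ/kg = 469110 kJ/h
|Q| = 130.31 kW = 7818.5 kJ/min

Q = 7820 kJ/min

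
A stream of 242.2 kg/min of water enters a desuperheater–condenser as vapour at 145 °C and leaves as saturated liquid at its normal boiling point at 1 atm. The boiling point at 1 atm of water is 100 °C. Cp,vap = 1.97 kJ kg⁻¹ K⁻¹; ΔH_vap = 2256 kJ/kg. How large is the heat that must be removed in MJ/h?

vapour 145→100 °C: -88.65 kJ/kg
condensation at 100 °C: -2256 kJ/kg
Δh = -88.65 + -2256 = -2344.7 kJ/kg
Q = ṁ·Δh = 242.2 kg/min × -2344.7 kJ/kg = -567870 kJ/min
|Q| = 9464.6 kW = 34072 MJ/h

Q_c = 34100 MJ/h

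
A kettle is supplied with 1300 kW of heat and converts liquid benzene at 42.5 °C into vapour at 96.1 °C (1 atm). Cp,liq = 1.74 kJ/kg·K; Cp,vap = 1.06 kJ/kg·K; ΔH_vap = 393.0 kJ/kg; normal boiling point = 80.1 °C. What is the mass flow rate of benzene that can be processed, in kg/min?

Δh = 1.74×(80.1−42.5) + 393.0 + 1.06×(96.1−80.1) = 475.38 kJ/kg
Q = 1300 kW = 1300 kJ/s = 78000 kJ/min
ṁ = Q/Δh = 78000 / 475.38 = 164.08 kg/min

ṁ = 164 kg/min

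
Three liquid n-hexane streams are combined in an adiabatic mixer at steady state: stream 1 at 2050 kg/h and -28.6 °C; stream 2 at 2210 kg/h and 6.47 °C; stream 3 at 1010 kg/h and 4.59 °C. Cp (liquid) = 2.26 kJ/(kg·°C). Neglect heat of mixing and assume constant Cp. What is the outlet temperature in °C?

T_out = -7.53 °C

Energy balance with Q = 0: Σ ṁᵢCp,ᵢ(T_out − Tᵢ) = 0
T_out = Σ ṁᵢCp,ᵢTᵢ / Σ ṁᵢCp,ᵢ
      = -89712 / 11910 = -7.5323 °C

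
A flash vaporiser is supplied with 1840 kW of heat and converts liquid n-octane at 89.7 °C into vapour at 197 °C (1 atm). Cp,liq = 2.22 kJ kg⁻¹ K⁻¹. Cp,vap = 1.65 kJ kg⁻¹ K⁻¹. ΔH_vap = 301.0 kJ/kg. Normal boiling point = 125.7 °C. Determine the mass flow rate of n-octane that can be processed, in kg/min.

ṁ = 221 kg/min

Δh = 2.22×(125.7−89.7) + 301.0 + 1.65×(197−125.7) = 498.56 kJ/kg
Q = 1840 kW = 1840 kJ/s = 110400 kJ/min
ṁ = Q/Δh = 110400 / 498.56 = 221.44 kg/min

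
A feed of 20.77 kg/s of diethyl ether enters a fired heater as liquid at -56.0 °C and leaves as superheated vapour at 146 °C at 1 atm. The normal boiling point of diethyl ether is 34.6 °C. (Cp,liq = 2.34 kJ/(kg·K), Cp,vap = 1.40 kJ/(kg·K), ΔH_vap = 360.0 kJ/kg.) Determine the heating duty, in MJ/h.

Q = 54400 MJ/h

liquid -56.0→34.6 °C: 212 kJ/kg
vaporisation at 34.6 °C: 360 kJ/kg
vapour 34.6→146 °C: 155.96 kJ/kg
Δh = 212 + 360 + 155.96 = 727.96 kJ/kg
Q = ṁ·Δh = 20.77 kg/s × 727.96 kJ/kg = 15120 kJ/s
|Q| = 15120 kW = 54431 MJ/h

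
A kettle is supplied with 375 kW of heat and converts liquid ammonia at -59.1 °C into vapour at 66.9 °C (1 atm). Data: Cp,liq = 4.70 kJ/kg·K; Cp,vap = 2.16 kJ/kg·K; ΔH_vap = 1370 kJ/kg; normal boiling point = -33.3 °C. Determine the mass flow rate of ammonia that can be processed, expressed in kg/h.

ṁ = 791 kg/h

Δh = 4.70×(-33.3−-59.1) + 1370 + 2.16×(66.9−-33.3) = 1707.7 kJ/kg
Q = 375 kW = 375 kJ/s = 1.35e+06 kJ/h
ṁ = Q/Δh = 1.35e+06 / 1707.7 = 790.54 kg/h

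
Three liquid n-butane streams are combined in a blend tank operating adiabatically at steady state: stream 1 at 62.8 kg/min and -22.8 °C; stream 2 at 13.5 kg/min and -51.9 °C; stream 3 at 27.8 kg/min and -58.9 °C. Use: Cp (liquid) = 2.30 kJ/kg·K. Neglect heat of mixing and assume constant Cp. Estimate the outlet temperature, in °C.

Adiabatic, steady state ⇒ Σ ṁᵢCp,ᵢ(T_out − Tᵢ) = 0
T_out = Σ ṁᵢCp,ᵢTᵢ / Σ ṁᵢCp,ᵢ
      = -8670.8 / 239.43 = -36.214 °C

T_out = -36.2 °C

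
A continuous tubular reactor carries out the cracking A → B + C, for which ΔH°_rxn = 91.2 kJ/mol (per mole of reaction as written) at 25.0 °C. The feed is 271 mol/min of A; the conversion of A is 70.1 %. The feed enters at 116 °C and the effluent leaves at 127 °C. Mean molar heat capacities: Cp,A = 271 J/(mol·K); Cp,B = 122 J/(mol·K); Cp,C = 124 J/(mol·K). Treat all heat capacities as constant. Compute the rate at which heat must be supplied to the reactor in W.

Extent of reaction ξ = 0.701 × 271 = 189.97 mol/min
Reaction term: ξ·ΔH°_rxn = 189.97 × 91.2 = 17325 kJ/min
Sensible, feed 116→25 °C: -6683.1 kJ/min
Outlet flows (mol/min): A 81.029, B 189.97, C 189.97
Sensible, products 25→127 °C: 7006.6 kJ/min
Q = ΔH = 17649 kJ/min = 294.15 kW
Heat supplied = 294150 W

Q_in = 294000 W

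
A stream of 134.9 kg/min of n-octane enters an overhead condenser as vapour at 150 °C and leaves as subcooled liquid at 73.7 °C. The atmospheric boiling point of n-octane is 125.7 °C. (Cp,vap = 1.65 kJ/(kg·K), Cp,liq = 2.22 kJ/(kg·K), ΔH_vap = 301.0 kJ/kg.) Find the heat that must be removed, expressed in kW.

Q_c = 1030 kW

vapour 150→125.7 °C: -40.095 kJ/kg
condensation at 125.7 °C: -301 kJ/kg
liquid 125.7→73.7 °C: -115.44 kJ/kg
Δh = -40.095 + -301 + -115.44 = -456.54 kJ/kg
Q = ṁ·Δh = 134.9 kg/min × -456.54 kJ/kg = -61587 kJ/min
|Q| = 1026.4 kW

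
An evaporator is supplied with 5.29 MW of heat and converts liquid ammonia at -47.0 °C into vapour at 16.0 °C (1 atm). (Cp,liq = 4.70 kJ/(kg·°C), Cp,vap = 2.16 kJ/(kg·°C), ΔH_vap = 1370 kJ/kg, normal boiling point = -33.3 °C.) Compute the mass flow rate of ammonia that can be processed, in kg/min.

ṁ = 206 kg/min

Δh = 4.70×(-33.3−-47.0) + 1370 + 2.16×(16.0−-33.3) = 1540.9 kJ/kg
Q = 5.29 MW = 5290 kJ/s = 317400 kJ/min
ṁ = Q/Δh = 317400 / 1540.9 = 205.99 kg/min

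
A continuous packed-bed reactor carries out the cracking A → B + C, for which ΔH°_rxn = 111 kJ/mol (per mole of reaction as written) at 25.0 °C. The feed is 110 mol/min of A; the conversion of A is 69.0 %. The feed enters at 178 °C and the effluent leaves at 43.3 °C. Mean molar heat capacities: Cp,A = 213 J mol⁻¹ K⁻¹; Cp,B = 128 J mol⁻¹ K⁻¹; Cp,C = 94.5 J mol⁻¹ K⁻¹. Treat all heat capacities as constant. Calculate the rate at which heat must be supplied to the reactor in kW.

Q_in = 88.0 kW

Extent of reaction ξ = 0.690 × 110 = 75.9 mol/min
Reaction term: ξ·ΔH°_rxn = 75.9 × 111 = 8424.9 kJ/min
Sensible, feed 178→25 °C: -3584.8 kJ/min
Outlet flows (mol/min): A 34.1, B 75.9, C 75.9
Sensible, products 25→43.3 °C: 441.96 kJ/min
Q = ΔH = 5282.1 kJ/min = 88.035 kW
Heat supplied = 88.035 kW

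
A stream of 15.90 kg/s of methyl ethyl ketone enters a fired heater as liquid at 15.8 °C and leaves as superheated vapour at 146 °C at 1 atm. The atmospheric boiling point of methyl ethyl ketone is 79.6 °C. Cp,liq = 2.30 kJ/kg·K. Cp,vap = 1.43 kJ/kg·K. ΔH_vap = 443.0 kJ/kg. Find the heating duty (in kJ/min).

liquid 15.8→79.6 °C: 146.74 kJ/kg
vaporisation at 79.6 °C: 443 kJ/kg
vapour 79.6→146 °C: 94.952 kJ/kg
Δh = 146.74 + 443 + 94.952 = 684.69 kJ/kg
Q = ṁ·Δh = 15.90 kg/s × 684.69 kJ/kg = 10887 kJ/s
|Q| = 10887 kW = 653200 kJ/min

Q = 653000 kJ/min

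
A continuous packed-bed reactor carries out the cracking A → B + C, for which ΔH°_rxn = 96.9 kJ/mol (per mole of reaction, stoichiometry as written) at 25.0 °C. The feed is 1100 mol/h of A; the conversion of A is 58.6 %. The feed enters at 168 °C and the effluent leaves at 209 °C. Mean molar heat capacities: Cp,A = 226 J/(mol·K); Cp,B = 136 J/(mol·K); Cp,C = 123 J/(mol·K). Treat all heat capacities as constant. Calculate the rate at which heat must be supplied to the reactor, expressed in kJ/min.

Q_in = 1280 kJ/min

Extent of reaction ξ = 0.586 × 1100 = 644.6 mol/h
Reaction term: ξ·ΔH°_rxn = 644.6 × 96.9 = 62462 kJ/h
Sensible, feed 168→25 °C: -35550 kJ/h
Outlet flows (mol/h): A 455.4, B 644.6, C 644.6
Sensible, products 25→209 °C: 49656 kJ/h
Q = ΔH = 76568 kJ/h = 21.269 kW
Heat supplied = 1276.1 kJ/min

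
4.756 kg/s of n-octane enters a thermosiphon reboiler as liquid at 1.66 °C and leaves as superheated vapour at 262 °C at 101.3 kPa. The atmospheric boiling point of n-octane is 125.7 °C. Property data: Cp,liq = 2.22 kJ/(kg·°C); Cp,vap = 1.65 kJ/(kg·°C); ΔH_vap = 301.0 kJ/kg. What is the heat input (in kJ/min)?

Q = 229000 kJ/min

liquid 1.66→125.7 °C: 275.37 kJ/kg
vaporisation at 125.7 °C: 301 kJ/kg
vapour 125.7→262 °C: 224.9 kJ/kg
Δh = 275.37 + 301 + 224.9 = 801.26 kJ/kg
Q = ṁ·Δh = 4.756 kg/s × 801.26 kJ/kg = 3810.8 kJ/s
|Q| = 3810.8 kW = 228650 kJ/min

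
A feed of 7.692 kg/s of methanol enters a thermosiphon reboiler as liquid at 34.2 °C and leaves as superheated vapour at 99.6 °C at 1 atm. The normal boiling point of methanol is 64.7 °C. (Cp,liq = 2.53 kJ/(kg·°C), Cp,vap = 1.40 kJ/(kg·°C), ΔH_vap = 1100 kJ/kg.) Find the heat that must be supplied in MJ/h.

Q = 34000 MJ/h

liquid 34.2→64.7 °C: 77.165 kJ/kg
vaporisation at 64.7 °C: 1100 kJ/kg
vapour 64.7→99.6 °C: 48.86 kJ/kg
Δh = 77.165 + 1100 + 48.86 = 1226 kJ/kg
Q = ṁ·Δh = 7.692 kg/s × 1226 kJ/kg = 9430.6 kJ/s
|Q| = 9430.6 kW = 33950 MJ/h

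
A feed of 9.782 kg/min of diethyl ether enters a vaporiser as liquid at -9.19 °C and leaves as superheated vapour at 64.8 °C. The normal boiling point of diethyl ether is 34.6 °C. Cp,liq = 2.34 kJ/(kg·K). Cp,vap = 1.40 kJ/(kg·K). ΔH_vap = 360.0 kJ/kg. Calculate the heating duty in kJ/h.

Q = 296000 kJ/h

liquid -9.19→34.6 °C: 102.47 kJ/kg
vaporisation at 34.6 °C: 360 kJ/kg
vapour 34.6→64.8 °C: 42.28 kJ/kg
Δh = 102.47 + 360 + 42.28 = 504.75 kJ/kg
Q = ṁ·Δh = 9.782 kg/min × 504.75 kJ/kg = 4937.5 kJ/min
|Q| = 82.291 kW = 296250 kJ/h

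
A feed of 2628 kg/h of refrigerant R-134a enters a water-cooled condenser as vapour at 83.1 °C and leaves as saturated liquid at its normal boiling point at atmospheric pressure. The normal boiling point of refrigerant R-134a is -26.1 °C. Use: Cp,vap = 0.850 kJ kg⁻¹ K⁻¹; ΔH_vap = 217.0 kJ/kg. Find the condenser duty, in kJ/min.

Q_c = 13600 kJ/min

vapour 83.1→-26.1 °C: -92.82 kJ/kg
condensation at -26.1 °C: -217 kJ/kg
Δh = -92.82 + -217 = -309.82 kJ/kg
Q = ṁ·Δh = 2628 kg/h × -309.82 kJ/kg = -814210 kJ/h
|Q| = 226.17 kW = 13570 kJ/min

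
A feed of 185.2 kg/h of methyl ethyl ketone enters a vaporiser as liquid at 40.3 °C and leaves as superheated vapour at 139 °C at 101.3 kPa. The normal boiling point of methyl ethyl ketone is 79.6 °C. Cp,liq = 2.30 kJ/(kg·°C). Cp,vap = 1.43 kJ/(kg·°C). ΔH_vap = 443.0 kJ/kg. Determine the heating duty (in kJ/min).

liquid 40.3→79.6 °C: 90.39 kJ/kg
vaporisation at 79.6 °C: 443 kJ/kg
vapour 79.6→139 °C: 84.942 kJ/kg
Δh = 90.39 + 443 + 84.942 = 618.33 kJ/kg
Q = ṁ·Δh = 185.2 kg/h × 618.33 kJ/kg = 114520 kJ/h
|Q| = 31.81 kW = 1908.6 kJ/min

Q = 1910 kJ/min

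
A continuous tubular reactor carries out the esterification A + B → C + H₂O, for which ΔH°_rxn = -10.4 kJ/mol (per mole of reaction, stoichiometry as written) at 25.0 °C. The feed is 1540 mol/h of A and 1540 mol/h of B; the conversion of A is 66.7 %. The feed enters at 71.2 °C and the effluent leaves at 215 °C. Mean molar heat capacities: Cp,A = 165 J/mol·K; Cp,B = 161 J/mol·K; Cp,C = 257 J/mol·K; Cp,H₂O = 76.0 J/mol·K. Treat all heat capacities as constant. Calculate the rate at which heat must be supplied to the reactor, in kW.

Extent of reaction ξ = 0.667 × 1540 = 1027.2 mol/h
Reaction term: ξ·ΔH°_rxn = 1027.2 × -10.4 = -10683 kJ/h
Sensible, feed 71.2→25 °C: -23194 kJ/h
Outlet flows (mol/h): A 512.82, B 512.82, C 1027.2, H₂O 1027.2
Sensible, products 25→215 °C: 96754 kJ/h
Q = ΔH = 62877 kJ/h = 17.466 kW
Heat supplied = 17.466 kW

Q_in = 17.5 kW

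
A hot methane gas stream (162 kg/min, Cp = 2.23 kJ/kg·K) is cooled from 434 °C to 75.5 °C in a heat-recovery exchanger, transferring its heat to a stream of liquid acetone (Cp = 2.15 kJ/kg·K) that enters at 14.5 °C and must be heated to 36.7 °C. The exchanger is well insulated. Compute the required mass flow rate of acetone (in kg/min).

ṁ_c = 2710 kg/min

Heat released by hot stream: Q = 162 × 2.23 × (434 − 75.5) = 129510 kJ/min
Energy balance on cold side (adiabatic exchanger): Q = ṁ_c·Cp_c·(T_c,out − T_c,in)
ṁ_c = 129510 / [2.15 × (36.7 − 14.5)] = 2713.4 kg/min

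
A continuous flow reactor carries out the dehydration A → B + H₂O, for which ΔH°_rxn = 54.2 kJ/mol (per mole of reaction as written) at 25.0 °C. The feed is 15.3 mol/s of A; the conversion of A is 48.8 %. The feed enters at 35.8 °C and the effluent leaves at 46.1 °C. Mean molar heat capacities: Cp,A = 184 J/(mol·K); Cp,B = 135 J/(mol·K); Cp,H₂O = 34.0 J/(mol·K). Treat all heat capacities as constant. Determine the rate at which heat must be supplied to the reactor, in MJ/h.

Extent of reaction ξ = 0.488 × 15.3 = 7.4664 mol/s
Reaction term: ξ·ΔH°_rxn = 7.4664 × 54.2 = 404.68 kJ/s
Sensible, feed 35.8→25 °C: -30.404 kJ/s
Outlet flows (mol/s): A 7.8336, B 7.4664, H₂O 7.4664
Sensible, products 25→46.1 °C: 57.038 kJ/s
Q = ΔH = 431.31 kJ/s = 431.31 kW
Heat supplied = 1552.7 MJ/h

Q_in = 1550 MJ/h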